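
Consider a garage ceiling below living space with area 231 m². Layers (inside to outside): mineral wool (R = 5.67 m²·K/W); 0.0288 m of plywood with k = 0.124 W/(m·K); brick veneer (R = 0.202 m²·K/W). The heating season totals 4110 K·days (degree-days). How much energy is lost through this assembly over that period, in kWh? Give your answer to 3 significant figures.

3730 kWh

0.0288/0.124 = 0.2323
R_total = 5.67 + 0.2323 + 0.202 = 6.104 m²·K/W
E = A × HDD × 24 / R / 1000 = 231 × 4110 × 24 / 6.104 / 1000 = 3733 kWh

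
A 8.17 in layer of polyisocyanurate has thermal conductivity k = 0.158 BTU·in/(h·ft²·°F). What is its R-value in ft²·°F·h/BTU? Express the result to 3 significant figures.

R = L/k = 8.17/0.158 = 51.71 ft²·°F·h/BTU

51.7 ft²·°F·h/BTU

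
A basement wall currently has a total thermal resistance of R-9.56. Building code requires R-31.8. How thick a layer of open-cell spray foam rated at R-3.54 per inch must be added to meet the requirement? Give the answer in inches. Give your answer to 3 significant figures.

ΔR = 31.8 − 9.56 = 22.24 ft²·°F·h/BTU
L = ΔR / (R/in) = 22.24/3.54 = 6.282 in

6.28 in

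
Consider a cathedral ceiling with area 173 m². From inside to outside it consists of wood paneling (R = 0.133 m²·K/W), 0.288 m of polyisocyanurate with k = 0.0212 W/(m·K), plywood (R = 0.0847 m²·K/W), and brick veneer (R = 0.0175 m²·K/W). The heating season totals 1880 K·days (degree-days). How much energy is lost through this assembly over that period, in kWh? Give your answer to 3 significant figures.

0.288/0.0212 = 13.58
R_total = 0.133 + 13.58 + 0.0847 + 0.0175 = 13.82 m²·K/W
E = A × HDD × 24 / R / 1000 = 173 × 1880 × 24 / 13.82 / 1000 = 564.8 kWh

565 kWh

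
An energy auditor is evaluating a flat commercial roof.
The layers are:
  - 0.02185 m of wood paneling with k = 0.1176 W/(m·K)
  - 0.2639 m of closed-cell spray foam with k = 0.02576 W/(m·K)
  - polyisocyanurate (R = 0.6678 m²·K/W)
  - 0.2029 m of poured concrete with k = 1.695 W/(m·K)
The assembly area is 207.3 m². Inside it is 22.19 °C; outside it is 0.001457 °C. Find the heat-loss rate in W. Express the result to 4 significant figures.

0.02185/0.1176 = 0.1858
0.2639/0.02576 = 10.245
0.2029/1.695 = 0.11971
R_total = 0.1858 + 10.245 + 0.6678 + 0.11971 = 11.218 m²·K/W
Q = A·ΔT/R = 207.3 × (22.19 − 0.001457) / 11.218 = 410.03 W

410.0 W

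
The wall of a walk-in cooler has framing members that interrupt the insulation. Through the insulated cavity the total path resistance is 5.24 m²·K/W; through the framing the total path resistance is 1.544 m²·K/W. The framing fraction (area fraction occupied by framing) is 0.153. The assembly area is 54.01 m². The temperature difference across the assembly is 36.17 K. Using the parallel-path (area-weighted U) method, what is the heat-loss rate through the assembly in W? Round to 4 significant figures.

509.4 W

U_eff = 0.847/5.24 + 0.153/1.544 = 0.16164 + 0.099093 = 0.26073
R_eff = 1/U_eff = 3.8353 m²·K/W
Q = 54.01 × 36.17 / 3.8353 = 509.36 W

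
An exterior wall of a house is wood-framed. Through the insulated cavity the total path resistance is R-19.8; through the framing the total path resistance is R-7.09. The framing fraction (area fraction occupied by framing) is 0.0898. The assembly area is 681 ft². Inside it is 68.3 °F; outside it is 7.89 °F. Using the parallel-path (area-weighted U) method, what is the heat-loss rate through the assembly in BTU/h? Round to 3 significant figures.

2410 BTU/h

U_eff = 0.9102/19.8 + 0.0898/7.09 = 0.04597 + 0.01267 = 0.05864
R_eff = 1/U_eff = 17.05 ft²·°F·h/BTU
Q = 681 × (68.3 − 7.89) / 17.05 = 2412 BTU/h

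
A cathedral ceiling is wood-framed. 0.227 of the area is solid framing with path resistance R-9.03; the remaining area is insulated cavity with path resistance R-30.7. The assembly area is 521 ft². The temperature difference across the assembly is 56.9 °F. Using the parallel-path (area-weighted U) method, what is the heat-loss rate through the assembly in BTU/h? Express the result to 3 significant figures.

1490 BTU/h

U_eff = 0.773/30.7 + 0.227/9.03 = 0.02518 + 0.02514 = 0.05032
R_eff = 1/U_eff = 19.87 ft²·°F·h/BTU
Q = 521 × 56.9 / 19.87 = 1492 BTU/h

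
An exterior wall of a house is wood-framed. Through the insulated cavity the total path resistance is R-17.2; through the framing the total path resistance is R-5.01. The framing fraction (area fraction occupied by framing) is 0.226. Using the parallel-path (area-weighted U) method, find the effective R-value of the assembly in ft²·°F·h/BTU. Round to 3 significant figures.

11.1 ft²·°F·h/BTU

U_eff = 0.774/17.2 + 0.226/5.01 = 0.045 + 0.04511 = 0.09011
R_eff = 1/U_eff = 11.1 ft²·°F·h/BTU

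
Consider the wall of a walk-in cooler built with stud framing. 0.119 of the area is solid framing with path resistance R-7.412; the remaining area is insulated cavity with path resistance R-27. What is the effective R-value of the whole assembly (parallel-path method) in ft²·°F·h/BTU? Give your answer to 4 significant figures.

20.54 ft²·°F·h/BTU

U_eff = 0.881/27 + 0.119/7.412 = 0.03263 + 0.016055 = 0.048685
R_eff = 1/U_eff = 20.54 ft²·°F·h/BTU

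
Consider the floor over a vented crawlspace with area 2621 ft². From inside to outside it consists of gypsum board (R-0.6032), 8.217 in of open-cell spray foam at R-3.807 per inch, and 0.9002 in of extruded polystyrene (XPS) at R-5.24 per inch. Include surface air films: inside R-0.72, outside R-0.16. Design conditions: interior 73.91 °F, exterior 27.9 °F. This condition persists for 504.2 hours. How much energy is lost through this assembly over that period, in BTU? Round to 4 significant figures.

1622000 BTU

8.217 × 3.807 = 31.282
0.9002 × 5.24 = 4.717
R_total = 0.72 + 0.6032 + 31.282 + 4.717 + 0.16 = 37.482 ft²·°F·h/BTU
Q = 2621 × (73.91 − 27.9) / 37.482 = 3217.3 BTU/h
E = 3217.3 × 504.2 = 1622200 BTU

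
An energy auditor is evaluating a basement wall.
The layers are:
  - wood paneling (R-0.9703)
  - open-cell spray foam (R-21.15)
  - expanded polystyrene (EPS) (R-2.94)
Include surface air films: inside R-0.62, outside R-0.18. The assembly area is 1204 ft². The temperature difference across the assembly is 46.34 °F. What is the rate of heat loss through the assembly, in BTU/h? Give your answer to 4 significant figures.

2157 BTU/h

R_total = 0.62 + 0.9703 + 21.15 + 2.94 + 0.18 = 25.86 ft²·°F·h/BTU
Q = A·ΔT/R = 1204 × 46.34 / 25.86 = 2157.5 BTU/h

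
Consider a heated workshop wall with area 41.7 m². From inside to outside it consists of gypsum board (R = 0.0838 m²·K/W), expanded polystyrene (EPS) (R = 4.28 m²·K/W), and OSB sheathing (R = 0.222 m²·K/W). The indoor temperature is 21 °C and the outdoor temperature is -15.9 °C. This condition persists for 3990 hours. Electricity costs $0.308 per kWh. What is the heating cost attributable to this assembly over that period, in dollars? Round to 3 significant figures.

R_total = 0.0838 + 4.28 + 0.222 = 4.586 m²·K/W
Q = 41.7 × (21 − (-15.9)) / 4.586 = 335.5 W
E = 335.5 W × 3990 h / 1000 = 1339 kWh
Cost = 1339 × 0.308 = $412.4

412 dollars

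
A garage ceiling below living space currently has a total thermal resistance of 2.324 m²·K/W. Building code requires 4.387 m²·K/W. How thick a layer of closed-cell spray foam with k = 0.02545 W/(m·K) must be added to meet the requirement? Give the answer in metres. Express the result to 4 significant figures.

0.05250 m

ΔR = 4.387 − 2.324 = 2.063 m²·K/W
L = ΔR × k = 2.063 × 0.02545 = 0.052503 m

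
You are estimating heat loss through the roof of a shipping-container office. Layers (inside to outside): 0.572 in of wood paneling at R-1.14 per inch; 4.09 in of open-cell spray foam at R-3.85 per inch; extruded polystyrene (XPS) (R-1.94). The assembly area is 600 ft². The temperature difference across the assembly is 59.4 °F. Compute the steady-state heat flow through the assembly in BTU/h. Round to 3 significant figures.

0.572 × 1.14 = 0.6521
4.09 × 3.85 = 15.75
R_total = 0.6521 + 15.75 + 1.94 = 18.34 ft²·°F·h/BTU
Q = A·ΔT/R = 600 × 59.4 / 18.34 = 1943 BTU/h

1940 BTU/h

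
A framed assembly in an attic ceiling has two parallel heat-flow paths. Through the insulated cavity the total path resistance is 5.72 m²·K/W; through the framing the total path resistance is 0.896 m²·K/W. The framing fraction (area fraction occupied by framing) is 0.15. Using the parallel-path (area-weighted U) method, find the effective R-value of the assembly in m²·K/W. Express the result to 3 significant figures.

3.16 m²·K/W

U_eff = 0.85/5.72 + 0.15/0.896 = 0.1486 + 0.1674 = 0.316
R_eff = 1/U_eff = 3.164 m²·K/W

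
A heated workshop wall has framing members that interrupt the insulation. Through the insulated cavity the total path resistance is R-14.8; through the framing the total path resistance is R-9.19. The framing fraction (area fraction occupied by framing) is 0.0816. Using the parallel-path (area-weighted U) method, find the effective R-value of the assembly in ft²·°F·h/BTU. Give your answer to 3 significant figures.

14.1 ft²·°F·h/BTU

U_eff = 0.9184/14.8 + 0.0816/9.19 = 0.06205 + 0.008879 = 0.07093
R_eff = 1/U_eff = 14.1 ft²·°F·h/BTU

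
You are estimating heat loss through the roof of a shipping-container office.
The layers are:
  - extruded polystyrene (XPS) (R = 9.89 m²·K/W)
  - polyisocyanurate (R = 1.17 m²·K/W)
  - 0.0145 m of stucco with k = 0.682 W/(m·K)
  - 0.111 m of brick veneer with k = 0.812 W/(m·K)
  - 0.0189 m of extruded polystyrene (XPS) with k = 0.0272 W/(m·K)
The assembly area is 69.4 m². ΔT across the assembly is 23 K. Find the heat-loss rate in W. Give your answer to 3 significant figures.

134 W

0.0145/0.682 = 0.02126
0.111/0.812 = 0.1367
0.0189/0.0272 = 0.6949
R_total = 9.89 + 1.17 + 0.02126 + 0.1367 + 0.6949 = 11.91 m²·K/W
Q = A·ΔT/R = 69.4 × 23 / 11.91 = 134 W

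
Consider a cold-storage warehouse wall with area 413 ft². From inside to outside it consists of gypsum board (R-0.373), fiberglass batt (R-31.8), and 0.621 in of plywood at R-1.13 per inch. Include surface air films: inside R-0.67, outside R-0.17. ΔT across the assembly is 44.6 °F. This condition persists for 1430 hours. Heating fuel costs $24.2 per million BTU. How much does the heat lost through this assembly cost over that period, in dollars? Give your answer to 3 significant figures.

0.621 × 1.13 = 0.7017
R_total = 0.67 + 0.373 + 31.8 + 0.7017 + 0.17 = 33.71 ft²·°F·h/BTU
Q = 413 × 44.6 / 33.71 = 546.3 BTU/h
E = 546.3 × 1430 = 781300 BTU
Cost = 781300/10⁶ × 24.2 = $18.91

18.9 dollars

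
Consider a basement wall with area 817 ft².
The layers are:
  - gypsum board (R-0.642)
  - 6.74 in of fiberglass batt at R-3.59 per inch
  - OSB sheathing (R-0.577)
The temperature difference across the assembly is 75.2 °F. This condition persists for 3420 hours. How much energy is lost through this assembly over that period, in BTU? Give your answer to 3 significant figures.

6.74 × 3.59 = 24.2
R_total = 0.642 + 24.2 + 0.577 = 25.42 ft²·°F·h/BTU
Q = 817 × 75.2 / 25.42 = 2417 BTU/h
E = 2417 × 3420 = 8267000 BTU

8270000 BTU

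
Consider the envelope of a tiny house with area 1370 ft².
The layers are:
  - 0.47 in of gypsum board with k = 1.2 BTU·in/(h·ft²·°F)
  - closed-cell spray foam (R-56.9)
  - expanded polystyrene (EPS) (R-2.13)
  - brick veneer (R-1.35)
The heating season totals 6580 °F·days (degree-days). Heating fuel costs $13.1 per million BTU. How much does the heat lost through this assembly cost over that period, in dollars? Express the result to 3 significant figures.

46.6 dollars

0.47/1.2 = 0.3917
R_total = 0.3917 + 56.9 + 2.13 + 1.35 = 60.77 ft²·°F·h/BTU
E = A × HDD × 24 / R = 1370 × 6580 × 24 / 60.77 = 3560000 BTU
Cost = 3560000/10⁶ × 13.1 = $46.64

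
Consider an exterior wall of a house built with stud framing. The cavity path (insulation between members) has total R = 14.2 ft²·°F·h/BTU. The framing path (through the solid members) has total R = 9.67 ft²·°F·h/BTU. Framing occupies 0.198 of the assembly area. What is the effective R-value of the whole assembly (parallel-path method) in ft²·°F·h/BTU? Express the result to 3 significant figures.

13.0 ft²·°F·h/BTU

U_eff = 0.802/14.2 + 0.198/9.67 = 0.05648 + 0.02048 = 0.07695
R_eff = 1/U_eff = 12.99 ft²·°F·h/BTU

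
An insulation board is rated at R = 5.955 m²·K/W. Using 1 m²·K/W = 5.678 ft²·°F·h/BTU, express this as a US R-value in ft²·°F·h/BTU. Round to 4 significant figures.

33.81 ft²·°F·h/BTU

R_US = 5.955 × 5.678 = 33.812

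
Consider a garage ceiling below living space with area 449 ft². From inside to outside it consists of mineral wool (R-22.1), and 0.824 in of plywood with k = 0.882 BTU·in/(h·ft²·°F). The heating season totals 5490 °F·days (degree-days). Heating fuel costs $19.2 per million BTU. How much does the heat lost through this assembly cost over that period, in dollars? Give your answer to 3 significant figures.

0.824/0.882 = 0.9342
R_total = 22.1 + 0.9342 = 23.03 ft²·°F·h/BTU
E = A × HDD × 24 / R = 449 × 5490 × 24 / 23.03 = 2568000 BTU
Cost = 2568000/10⁶ × 19.2 = $49.31

49.3 dollars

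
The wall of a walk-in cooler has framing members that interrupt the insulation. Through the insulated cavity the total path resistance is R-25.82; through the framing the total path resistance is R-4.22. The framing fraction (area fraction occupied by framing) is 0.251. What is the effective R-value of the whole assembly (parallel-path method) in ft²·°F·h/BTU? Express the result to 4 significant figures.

U_eff = 0.749/25.82 + 0.251/4.22 = 0.029009 + 0.059479 = 0.088487
R_eff = 1/U_eff = 11.301 ft²·°F·h/BTU

11.30 ft²·°F·h/BTU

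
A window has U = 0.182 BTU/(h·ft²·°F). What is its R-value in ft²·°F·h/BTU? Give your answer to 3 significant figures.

5.49 ft²·°F·h/BTU

R = 1/U = 1/0.182 = 5.495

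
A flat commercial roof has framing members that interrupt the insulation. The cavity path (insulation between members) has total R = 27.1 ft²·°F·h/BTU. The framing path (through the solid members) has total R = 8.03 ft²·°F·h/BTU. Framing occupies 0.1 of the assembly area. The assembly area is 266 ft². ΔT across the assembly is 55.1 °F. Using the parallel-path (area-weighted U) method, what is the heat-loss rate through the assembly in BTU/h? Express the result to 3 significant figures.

U_eff = 0.9/27.1 + 0.1/8.03 = 0.03321 + 0.01245 = 0.04566
R_eff = 1/U_eff = 21.9 ft²·°F·h/BTU
Q = 266 × 55.1 / 21.9 = 669.3 BTU/h

669 BTU/h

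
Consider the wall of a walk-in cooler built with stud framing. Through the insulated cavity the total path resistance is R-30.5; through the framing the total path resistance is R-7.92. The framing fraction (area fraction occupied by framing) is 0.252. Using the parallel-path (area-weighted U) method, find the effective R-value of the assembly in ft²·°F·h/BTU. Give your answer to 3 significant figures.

17.7 ft²·°F·h/BTU

U_eff = 0.748/30.5 + 0.252/7.92 = 0.02452 + 0.03182 = 0.05634
R_eff = 1/U_eff = 17.75 ft²·°F·h/BTU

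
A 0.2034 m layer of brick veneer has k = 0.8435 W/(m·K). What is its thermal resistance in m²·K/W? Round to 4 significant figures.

0.2411 m²·K/W

R = L/k = 0.2034/0.8435 = 0.24114 m²·K/W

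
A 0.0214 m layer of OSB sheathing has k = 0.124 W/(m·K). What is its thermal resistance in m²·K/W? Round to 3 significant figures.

0.173 m²·K/W

R = L/k = 0.0214/0.124 = 0.1726 m²·K/W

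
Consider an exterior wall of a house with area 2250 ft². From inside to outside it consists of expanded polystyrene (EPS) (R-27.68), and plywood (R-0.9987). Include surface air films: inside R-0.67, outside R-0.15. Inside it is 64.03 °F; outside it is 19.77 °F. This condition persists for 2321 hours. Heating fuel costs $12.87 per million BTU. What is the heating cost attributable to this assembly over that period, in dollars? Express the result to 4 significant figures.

R_total = 0.67 + 27.68 + 0.9987 + 0.15 = 29.499 ft²·°F·h/BTU
Q = 2250 × (64.03 − 19.77) / 29.499 = 3375.9 BTU/h
E = 3375.9 × 2321 = 7835500 BTU
Cost = 7835500/10⁶ × 12.87 = $100.84

100.8 dollars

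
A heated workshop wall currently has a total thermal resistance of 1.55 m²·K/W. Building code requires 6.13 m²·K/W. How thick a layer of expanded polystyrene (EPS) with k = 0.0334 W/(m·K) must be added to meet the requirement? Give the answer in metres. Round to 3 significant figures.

ΔR = 6.13 − 1.55 = 4.58 m²·K/W
L = ΔR × k = 4.58 × 0.0334 = 0.153 m

0.153 m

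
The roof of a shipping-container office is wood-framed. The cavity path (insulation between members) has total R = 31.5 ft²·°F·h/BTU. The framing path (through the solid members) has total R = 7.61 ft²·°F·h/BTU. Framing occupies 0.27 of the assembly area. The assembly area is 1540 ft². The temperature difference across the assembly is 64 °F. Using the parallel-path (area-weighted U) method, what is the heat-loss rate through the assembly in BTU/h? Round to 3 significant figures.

U_eff = 0.73/31.5 + 0.27/7.61 = 0.02317 + 0.03548 = 0.05865
R_eff = 1/U_eff = 17.05 ft²·°F·h/BTU
Q = 1540 × 64 / 17.05 = 5781 BTU/h

5780 BTU/h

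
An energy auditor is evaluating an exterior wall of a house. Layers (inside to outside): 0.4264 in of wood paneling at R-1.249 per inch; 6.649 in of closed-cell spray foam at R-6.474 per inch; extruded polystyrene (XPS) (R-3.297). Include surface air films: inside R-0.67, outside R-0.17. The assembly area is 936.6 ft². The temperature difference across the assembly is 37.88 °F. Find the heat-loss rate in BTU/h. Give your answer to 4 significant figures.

0.4264 × 1.249 = 0.53257
6.649 × 6.474 = 43.046
R_total = 0.67 + 0.53257 + 43.046 + 3.297 + 0.17 = 47.715 ft²·°F·h/BTU
Q = A·ΔT/R = 936.6 × 37.88 / 47.715 = 743.55 BTU/h

743.5 BTU/h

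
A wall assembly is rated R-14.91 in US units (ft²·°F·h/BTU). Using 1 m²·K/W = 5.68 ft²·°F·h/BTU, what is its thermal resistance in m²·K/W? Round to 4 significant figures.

2.625 m²·K/W

R_SI = 14.91/5.68 = 2.625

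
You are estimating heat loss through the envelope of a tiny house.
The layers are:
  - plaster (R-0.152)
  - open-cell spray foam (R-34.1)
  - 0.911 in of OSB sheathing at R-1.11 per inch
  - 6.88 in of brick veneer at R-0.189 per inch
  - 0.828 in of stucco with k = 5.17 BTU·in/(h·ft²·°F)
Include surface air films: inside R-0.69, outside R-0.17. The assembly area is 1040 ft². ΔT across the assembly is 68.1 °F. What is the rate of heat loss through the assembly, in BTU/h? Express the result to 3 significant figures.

0.911 × 1.11 = 1.011
6.88 × 0.189 = 1.3
0.828/5.17 = 0.1602
R_total = 0.69 + 0.152 + 34.1 + 1.011 + 1.3 + 0.1602 + 0.17 = 37.58 ft²·°F·h/BTU
Q = A·ΔT/R = 1040 × 68.1 / 37.58 = 1884 BTU/h

1880 BTU/h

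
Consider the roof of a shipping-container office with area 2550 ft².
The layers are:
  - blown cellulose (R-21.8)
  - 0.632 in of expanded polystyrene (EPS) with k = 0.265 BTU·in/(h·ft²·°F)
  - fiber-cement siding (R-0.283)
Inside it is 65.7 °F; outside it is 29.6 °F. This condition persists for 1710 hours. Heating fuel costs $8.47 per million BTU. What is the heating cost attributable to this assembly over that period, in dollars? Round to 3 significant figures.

54.5 dollars

0.632/0.265 = 2.385
R_total = 21.8 + 2.385 + 0.283 = 24.47 ft²·°F·h/BTU
Q = 2550 × (65.7 − 29.6) / 24.47 = 3762 BTU/h
E = 3762 × 1710 = 6433000 BTU
Cost = 6433000/10⁶ × 8.47 = $54.49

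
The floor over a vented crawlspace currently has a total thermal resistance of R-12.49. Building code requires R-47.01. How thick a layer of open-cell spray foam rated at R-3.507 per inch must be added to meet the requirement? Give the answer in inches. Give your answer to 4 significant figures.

9.843 in

ΔR = 47.01 − 12.49 = 34.52 ft²·°F·h/BTU
L = ΔR / (R/in) = 34.52/3.507 = 9.8432 in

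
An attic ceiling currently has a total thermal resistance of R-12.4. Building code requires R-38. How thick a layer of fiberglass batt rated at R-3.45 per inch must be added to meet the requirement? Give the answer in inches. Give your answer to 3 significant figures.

7.42 in

ΔR = 38 − 12.4 = 25.6 ft²·°F·h/BTU
L = ΔR / (R/in) = 25.6/3.45 = 7.42 in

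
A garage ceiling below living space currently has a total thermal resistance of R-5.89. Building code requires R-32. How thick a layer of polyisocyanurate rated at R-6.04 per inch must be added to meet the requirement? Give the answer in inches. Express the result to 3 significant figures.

4.32 in

ΔR = 32 − 5.89 = 26.11 ft²·°F·h/BTU
L = ΔR / (R/in) = 26.11/6.04 = 4.323 in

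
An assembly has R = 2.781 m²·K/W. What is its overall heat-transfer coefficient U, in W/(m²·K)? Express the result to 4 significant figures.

0.3596 W/(m²·K)

U = 1/R = 1/2.781 = 0.35958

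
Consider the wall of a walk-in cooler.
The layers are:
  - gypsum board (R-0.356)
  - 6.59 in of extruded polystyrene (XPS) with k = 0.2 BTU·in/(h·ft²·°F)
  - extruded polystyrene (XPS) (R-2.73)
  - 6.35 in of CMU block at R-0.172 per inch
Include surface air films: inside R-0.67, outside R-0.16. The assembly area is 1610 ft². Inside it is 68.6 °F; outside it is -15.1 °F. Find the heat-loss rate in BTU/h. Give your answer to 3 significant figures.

3550 BTU/h

6.59/0.2 = 32.95
6.35 × 0.172 = 1.092
R_total = 0.67 + 0.356 + 32.95 + 2.73 + 1.092 + 0.16 = 37.96 ft²·°F·h/BTU
Q = A·ΔT/R = 1610 × (68.6 − (-15.1)) / 37.96 = 3550 BTU/h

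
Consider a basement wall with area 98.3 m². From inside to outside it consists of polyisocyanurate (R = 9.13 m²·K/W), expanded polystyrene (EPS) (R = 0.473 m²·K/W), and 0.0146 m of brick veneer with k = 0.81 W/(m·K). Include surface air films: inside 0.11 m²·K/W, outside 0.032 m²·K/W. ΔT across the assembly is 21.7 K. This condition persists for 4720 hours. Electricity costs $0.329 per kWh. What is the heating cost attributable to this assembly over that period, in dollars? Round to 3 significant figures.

0.0146/0.81 = 0.01802
R_total = 0.11 + 9.13 + 0.473 + 0.01802 + 0.032 = 9.763 m²·K/W
Q = 98.3 × 21.7 / 9.763 = 218.5 W
E = 218.5 W × 4720 h / 1000 = 1031 kWh
Cost = 1031 × 0.329 = $339.3

339 dollars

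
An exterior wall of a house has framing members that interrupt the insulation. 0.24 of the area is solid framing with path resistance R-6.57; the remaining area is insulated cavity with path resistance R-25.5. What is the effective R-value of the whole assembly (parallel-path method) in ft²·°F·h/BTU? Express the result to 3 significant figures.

15.1 ft²·°F·h/BTU

U_eff = 0.76/25.5 + 0.24/6.57 = 0.0298 + 0.03653 = 0.06633
R_eff = 1/U_eff = 15.08 ft²·°F·h/BTU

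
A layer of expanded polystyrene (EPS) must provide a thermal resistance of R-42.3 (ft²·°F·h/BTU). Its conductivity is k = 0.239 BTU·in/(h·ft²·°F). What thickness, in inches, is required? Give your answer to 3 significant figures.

L = R × k = 42.3 × 0.239 = 10.11 in

10.1 in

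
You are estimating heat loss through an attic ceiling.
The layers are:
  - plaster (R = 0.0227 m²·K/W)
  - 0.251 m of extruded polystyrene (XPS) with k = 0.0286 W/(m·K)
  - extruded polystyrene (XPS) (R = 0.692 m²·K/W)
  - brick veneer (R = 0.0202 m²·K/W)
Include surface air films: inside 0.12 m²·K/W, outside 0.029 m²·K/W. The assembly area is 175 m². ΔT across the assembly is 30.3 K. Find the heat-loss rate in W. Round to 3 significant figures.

549 W

0.251/0.0286 = 8.776
R_total = 0.12 + 0.0227 + 8.776 + 0.692 + 0.0202 + 0.029 = 9.66 m²·K/W
Q = A·ΔT/R = 175 × 30.3 / 9.66 = 548.9 W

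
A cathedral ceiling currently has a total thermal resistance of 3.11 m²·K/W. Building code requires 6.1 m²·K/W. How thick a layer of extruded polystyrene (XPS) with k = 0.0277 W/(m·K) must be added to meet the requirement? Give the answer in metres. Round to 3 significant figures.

0.0828 m

ΔR = 6.1 − 3.11 = 2.99 m²·K/W
L = ΔR × k = 2.99 × 0.0277 = 0.08282 m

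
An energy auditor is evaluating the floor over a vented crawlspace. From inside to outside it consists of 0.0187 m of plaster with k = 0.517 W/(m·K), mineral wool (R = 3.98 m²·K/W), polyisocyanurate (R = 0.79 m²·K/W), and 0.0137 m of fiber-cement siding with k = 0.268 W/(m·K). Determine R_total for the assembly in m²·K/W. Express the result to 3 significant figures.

4.86 m²·K/W

0.0187/0.517 = 0.03617
0.0137/0.268 = 0.05112
R_total = 0.03617 + 3.98 + 0.79 + 0.05112 = 4.857 m²·K/W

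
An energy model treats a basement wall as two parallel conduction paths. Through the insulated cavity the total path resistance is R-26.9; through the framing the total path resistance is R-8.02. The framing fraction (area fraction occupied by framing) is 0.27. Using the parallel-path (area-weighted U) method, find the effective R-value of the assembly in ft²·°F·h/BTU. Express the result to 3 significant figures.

16.4 ft²·°F·h/BTU

U_eff = 0.73/26.9 + 0.27/8.02 = 0.02714 + 0.03367 = 0.0608
R_eff = 1/U_eff = 16.45 ft²·°F·h/BTU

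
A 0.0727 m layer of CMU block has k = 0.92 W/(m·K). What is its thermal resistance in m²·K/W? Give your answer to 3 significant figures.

R = L/k = 0.0727/0.92 = 0.07902 m²·K/W

0.0790 m²·K/W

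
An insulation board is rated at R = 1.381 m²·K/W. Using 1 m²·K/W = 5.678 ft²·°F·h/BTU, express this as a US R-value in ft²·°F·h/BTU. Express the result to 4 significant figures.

7.841 ft²·°F·h/BTU

R_US = 1.381 × 5.678 = 7.8413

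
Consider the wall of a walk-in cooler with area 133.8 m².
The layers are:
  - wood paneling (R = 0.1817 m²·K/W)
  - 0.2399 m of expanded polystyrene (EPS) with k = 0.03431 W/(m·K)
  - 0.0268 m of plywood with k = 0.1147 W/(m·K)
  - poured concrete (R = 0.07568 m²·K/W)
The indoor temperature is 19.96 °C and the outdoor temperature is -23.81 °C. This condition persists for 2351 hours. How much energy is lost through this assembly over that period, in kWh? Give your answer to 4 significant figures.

0.2399/0.03431 = 6.9921
0.0268/0.1147 = 0.23365
R_total = 0.1817 + 6.9921 + 0.23365 + 0.07568 = 7.4832 m²·K/W
Q = 133.8 × (19.96 − (-23.81)) / 7.4832 = 782.61 W
E = 782.61 W × 2351 h / 1000 = 1839.9 kWh

1840 kWh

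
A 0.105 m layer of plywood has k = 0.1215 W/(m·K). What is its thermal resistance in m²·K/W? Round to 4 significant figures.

0.8642 m²·K/W

R = L/k = 0.105/0.1215 = 0.8642 m²·K/W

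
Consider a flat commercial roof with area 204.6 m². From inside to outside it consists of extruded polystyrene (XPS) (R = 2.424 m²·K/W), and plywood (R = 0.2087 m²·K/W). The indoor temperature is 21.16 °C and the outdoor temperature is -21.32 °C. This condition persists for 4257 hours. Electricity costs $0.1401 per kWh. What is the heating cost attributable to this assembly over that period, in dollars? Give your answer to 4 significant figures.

1969 dollars

R_total = 2.424 + 0.2087 = 2.6327 m²·K/W
Q = 204.6 × (21.16 − (-21.32)) / 2.6327 = 3301.3 W
E = 3301.3 W × 4257 h / 1000 = 14054 kWh
Cost = 14054 × 0.1401 = $1968.9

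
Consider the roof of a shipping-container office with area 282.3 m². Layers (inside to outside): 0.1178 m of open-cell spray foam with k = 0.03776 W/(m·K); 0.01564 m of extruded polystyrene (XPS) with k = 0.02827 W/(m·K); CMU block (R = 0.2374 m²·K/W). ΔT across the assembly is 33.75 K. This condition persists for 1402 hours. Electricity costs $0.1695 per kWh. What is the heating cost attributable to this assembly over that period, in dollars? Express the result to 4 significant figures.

579.0 dollars

0.1178/0.03776 = 3.1197
0.01564/0.02827 = 0.55324
R_total = 3.1197 + 0.55324 + 0.2374 = 3.9103 m²·K/W
Q = 282.3 × 33.75 / 3.9103 = 2436.5 W
E = 2436.5 W × 1402 h / 1000 = 3416 kWh
Cost = 3416 × 0.1695 = $579.01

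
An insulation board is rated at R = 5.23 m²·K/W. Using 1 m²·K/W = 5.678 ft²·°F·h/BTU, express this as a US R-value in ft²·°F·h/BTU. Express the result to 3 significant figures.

29.7 ft²·°F·h/BTU

R_US = 5.23 × 5.678 = 29.7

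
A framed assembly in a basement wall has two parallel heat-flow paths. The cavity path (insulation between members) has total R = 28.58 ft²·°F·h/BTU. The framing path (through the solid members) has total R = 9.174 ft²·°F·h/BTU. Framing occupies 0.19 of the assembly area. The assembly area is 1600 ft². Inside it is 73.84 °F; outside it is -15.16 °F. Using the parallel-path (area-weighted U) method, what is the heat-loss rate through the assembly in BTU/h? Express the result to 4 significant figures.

6985 BTU/h

U_eff = 0.81/28.58 + 0.19/9.174 = 0.028341 + 0.020711 = 0.049052
R_eff = 1/U_eff = 20.386 ft²·°F·h/BTU
Q = 1600 × (73.84 − (-15.16)) / 20.386 = 6985 BTU/h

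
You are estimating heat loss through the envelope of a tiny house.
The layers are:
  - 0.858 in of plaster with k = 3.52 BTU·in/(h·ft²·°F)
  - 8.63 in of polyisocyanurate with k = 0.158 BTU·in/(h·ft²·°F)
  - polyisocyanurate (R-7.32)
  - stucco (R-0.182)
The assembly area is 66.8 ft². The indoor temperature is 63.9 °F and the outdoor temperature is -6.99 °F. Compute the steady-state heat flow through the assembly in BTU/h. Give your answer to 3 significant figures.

0.858/3.52 = 0.2437
8.63/0.158 = 54.62
R_total = 0.2437 + 54.62 + 7.32 + 0.182 = 62.37 ft²·°F·h/BTU
Q = A·ΔT/R = 66.8 × (63.9 − (-6.99)) / 62.37 = 75.93 BTU/h

75.9 BTU/h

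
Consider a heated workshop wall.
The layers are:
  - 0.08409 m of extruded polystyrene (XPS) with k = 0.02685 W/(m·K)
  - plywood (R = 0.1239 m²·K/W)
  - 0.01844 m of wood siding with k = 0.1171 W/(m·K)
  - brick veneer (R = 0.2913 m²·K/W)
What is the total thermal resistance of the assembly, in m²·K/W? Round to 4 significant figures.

3.705 m²·K/W

0.08409/0.02685 = 3.1318
0.01844/0.1171 = 0.15747
R_total = 3.1318 + 0.1239 + 0.15747 + 0.2913 = 3.7045 m²·K/W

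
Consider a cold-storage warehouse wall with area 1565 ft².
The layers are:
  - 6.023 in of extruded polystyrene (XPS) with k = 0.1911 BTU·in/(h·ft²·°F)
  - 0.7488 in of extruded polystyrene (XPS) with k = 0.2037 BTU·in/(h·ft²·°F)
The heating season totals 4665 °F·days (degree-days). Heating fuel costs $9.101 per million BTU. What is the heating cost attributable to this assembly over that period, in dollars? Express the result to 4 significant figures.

6.023/0.1911 = 31.518
0.7488/0.2037 = 3.676
R_total = 31.518 + 3.676 = 35.194 ft²·°F·h/BTU
E = A × HDD × 24 / R = 1565 × 4665 × 24 / 35.194 = 4978700 BTU
Cost = 4978700/10⁶ × 9.101 = $45.311

45.31 dollars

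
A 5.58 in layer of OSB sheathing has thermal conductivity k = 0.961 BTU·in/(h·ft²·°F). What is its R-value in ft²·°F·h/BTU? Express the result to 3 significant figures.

5.81 ft²·°F·h/BTU

R = L/k = 5.58/0.961 = 5.806 ft²·°F·h/BTU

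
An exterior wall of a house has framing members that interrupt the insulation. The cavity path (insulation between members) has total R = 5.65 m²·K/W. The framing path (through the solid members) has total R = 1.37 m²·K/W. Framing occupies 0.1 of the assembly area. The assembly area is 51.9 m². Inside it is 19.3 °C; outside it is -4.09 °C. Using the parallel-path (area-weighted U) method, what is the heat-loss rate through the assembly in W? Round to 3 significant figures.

282 W

U_eff = 0.9/5.65 + 0.1/1.37 = 0.1593 + 0.07299 = 0.2323
R_eff = 1/U_eff = 4.305 m²·K/W
Q = 51.9 × (19.3 − (-4.09)) / 4.305 = 282 W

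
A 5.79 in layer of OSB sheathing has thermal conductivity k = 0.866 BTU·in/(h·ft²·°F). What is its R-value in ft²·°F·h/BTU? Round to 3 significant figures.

6.69 ft²·°F·h/BTU

R = L/k = 5.79/0.866 = 6.686 ft²·°F·h/BTU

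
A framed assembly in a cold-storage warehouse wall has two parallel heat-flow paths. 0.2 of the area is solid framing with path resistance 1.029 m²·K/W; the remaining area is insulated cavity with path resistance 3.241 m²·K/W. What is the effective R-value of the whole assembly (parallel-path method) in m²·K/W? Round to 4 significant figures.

U_eff = 0.8/3.241 + 0.2/1.029 = 0.24684 + 0.19436 = 0.4412
R_eff = 1/U_eff = 2.2665 m²·K/W

2.267 m²·K/W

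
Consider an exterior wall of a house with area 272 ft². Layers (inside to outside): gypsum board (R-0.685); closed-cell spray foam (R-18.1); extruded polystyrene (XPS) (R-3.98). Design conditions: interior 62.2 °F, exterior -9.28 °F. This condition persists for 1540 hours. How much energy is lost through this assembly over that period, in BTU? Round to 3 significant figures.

R_total = 0.685 + 18.1 + 3.98 = 22.77 ft²·°F·h/BTU
Q = 272 × (62.2 − (-9.28)) / 22.77 = 854.1 BTU/h
E = 854.1 × 1540 = 1315000 BTU

1320000 BTU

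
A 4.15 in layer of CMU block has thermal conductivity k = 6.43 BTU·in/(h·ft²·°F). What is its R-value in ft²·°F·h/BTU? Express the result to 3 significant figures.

0.645 ft²·°F·h/BTU

R = L/k = 4.15/6.43 = 0.6454 ft²·°F·h/BTU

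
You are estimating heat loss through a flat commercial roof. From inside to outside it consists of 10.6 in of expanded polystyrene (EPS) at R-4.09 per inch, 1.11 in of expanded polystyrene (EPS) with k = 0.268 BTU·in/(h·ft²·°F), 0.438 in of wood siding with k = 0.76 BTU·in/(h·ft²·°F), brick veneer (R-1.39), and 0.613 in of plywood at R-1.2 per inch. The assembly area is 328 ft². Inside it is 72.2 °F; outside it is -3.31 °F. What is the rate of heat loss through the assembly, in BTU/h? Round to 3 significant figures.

10.6 × 4.09 = 43.35
1.11/0.268 = 4.142
0.438/0.76 = 0.5763
0.613 × 1.2 = 0.7356
R_total = 43.35 + 4.142 + 0.5763 + 1.39 + 0.7356 = 50.2 ft²·°F·h/BTU
Q = A·ΔT/R = 328 × (72.2 − (-3.31)) / 50.2 = 493.4 BTU/h

493 BTU/h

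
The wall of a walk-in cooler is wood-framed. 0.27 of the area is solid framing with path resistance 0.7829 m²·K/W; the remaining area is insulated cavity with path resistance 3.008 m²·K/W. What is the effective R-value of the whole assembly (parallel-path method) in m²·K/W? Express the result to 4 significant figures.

U_eff = 0.73/3.008 + 0.27/0.7829 = 0.24269 + 0.34487 = 0.58756
R_eff = 1/U_eff = 1.702 m²·K/W

1.702 m²·K/W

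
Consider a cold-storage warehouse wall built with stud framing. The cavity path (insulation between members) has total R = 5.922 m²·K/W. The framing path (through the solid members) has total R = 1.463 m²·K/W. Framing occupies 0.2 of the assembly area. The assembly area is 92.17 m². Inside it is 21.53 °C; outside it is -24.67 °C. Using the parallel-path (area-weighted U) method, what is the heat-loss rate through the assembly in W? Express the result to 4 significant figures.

U_eff = 0.8/5.922 + 0.2/1.463 = 0.13509 + 0.13671 = 0.27179
R_eff = 1/U_eff = 3.6792 m²·K/W
Q = 92.17 × (21.53 − (-24.67)) / 3.6792 = 1157.4 W

1157 W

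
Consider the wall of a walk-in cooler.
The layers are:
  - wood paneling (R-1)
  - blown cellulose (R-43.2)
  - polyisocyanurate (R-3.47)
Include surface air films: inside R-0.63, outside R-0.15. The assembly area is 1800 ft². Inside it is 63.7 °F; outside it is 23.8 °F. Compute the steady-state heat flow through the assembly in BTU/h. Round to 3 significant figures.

1480 BTU/h

R_total = 0.63 + 1 + 43.2 + 3.47 + 0.15 = 48.45 ft²·°F·h/BTU
Q = A·ΔT/R = 1800 × (63.7 − 23.8) / 48.45 = 1482 BTU/h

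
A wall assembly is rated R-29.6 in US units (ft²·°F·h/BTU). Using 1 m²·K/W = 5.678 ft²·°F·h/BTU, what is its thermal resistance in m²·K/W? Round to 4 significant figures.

5.213 m²·K/W

R_SI = 29.6/5.678 = 5.2131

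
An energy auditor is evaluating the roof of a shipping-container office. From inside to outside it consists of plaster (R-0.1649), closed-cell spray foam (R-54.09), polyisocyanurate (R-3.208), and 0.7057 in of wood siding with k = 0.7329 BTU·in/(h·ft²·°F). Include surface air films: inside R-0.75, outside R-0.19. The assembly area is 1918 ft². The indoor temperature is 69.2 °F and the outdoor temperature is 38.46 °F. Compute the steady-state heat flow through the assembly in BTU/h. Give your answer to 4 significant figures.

0.7057/0.7329 = 0.96289
R_total = 0.75 + 0.1649 + 54.09 + 3.208 + 0.96289 + 0.19 = 59.366 ft²·°F·h/BTU
Q = A·ΔT/R = 1918 × (69.2 − 38.46) / 59.366 = 993.15 BTU/h

993.2 BTU/h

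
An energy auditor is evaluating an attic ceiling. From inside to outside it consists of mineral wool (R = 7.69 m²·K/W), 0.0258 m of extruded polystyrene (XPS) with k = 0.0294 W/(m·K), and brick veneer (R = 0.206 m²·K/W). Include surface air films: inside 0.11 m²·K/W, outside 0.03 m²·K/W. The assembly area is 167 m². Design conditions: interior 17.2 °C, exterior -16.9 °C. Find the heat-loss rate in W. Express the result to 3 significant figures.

639 W

0.0258/0.0294 = 0.8776
R_total = 0.11 + 7.69 + 0.8776 + 0.206 + 0.03 = 8.914 m²·K/W
Q = A·ΔT/R = 167 × (17.2 − (-16.9)) / 8.914 = 638.9 W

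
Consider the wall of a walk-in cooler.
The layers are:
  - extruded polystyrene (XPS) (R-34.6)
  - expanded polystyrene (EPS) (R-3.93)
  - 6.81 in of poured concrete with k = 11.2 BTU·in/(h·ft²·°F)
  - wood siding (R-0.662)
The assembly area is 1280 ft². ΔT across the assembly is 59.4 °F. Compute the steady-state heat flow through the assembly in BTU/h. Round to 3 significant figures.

6.81/11.2 = 0.608
R_total = 34.6 + 3.93 + 0.608 + 0.662 = 39.8 ft²·°F·h/BTU
Q = A·ΔT/R = 1280 × 59.4 / 39.8 = 1910 BTU/h

1910 BTU/h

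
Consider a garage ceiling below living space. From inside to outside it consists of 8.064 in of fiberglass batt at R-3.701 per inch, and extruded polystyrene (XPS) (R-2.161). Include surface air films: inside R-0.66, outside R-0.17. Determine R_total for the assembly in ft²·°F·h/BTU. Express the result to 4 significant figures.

32.84 ft²·°F·h/BTU

8.064 × 3.701 = 29.845
R_total = 0.66 + 29.845 + 2.161 + 0.17 = 32.836 ft²·°F·h/BTU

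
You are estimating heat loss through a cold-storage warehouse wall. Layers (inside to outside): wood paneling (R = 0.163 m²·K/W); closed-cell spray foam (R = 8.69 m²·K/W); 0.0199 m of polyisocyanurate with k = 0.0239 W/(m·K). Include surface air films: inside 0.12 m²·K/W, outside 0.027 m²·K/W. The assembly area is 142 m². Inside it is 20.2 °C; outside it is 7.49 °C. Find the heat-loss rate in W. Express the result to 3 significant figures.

184 W

0.0199/0.0239 = 0.8326
R_total = 0.12 + 0.163 + 8.69 + 0.8326 + 0.027 = 9.833 m²·K/W
Q = A·ΔT/R = 142 × (20.2 − 7.49) / 9.833 = 183.6 W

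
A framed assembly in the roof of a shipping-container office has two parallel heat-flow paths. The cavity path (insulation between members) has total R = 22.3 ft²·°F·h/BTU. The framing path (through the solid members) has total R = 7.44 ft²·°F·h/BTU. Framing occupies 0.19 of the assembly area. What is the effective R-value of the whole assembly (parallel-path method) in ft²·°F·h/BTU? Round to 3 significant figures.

16.2 ft²·°F·h/BTU

U_eff = 0.81/22.3 + 0.19/7.44 = 0.03632 + 0.02554 = 0.06186
R_eff = 1/U_eff = 16.17 ft²·°F·h/BTU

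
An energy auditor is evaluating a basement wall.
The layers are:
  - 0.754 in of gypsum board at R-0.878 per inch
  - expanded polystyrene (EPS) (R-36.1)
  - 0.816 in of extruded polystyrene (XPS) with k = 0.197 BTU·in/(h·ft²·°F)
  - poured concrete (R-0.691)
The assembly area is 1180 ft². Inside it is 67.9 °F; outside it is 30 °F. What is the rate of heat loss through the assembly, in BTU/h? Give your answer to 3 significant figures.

1080 BTU/h

0.754 × 0.878 = 0.662
0.816/0.197 = 4.142
R_total = 0.662 + 36.1 + 4.142 + 0.691 = 41.6 ft²·°F·h/BTU
Q = A·ΔT/R = 1180 × (67.9 − 30) / 41.6 = 1075 BTU/h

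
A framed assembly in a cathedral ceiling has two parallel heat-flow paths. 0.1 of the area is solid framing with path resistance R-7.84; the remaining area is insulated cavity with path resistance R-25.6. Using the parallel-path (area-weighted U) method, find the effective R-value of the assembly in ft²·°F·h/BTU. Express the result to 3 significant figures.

20.9 ft²·°F·h/BTU

U_eff = 0.9/25.6 + 0.1/7.84 = 0.03516 + 0.01276 = 0.04791
R_eff = 1/U_eff = 20.87 ft²·°F·h/BTU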